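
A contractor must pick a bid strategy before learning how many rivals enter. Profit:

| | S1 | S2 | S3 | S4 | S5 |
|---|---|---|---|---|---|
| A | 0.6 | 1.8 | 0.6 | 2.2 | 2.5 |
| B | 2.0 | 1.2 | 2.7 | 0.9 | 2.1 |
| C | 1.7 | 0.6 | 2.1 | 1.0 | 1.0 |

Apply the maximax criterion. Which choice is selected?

Row maxima: A=2.5, B=2.7, C=2.1
Best best-case = 2.7 → B.

B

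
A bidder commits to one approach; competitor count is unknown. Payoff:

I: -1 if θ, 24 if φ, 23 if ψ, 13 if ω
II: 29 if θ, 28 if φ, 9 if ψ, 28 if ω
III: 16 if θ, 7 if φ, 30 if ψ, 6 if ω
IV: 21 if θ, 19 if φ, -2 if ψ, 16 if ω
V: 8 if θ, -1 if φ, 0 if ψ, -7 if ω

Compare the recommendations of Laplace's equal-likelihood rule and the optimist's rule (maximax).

laplace → II; maximax → III (disagree)

Row averages: I=14.75, II=23.5, III=14.75, IV=13.5, V=0
Highest average = 23.5 → II.
Row maxima: I=24, II=29, III=30, IV=21, V=8
Best best-case = 30 → III.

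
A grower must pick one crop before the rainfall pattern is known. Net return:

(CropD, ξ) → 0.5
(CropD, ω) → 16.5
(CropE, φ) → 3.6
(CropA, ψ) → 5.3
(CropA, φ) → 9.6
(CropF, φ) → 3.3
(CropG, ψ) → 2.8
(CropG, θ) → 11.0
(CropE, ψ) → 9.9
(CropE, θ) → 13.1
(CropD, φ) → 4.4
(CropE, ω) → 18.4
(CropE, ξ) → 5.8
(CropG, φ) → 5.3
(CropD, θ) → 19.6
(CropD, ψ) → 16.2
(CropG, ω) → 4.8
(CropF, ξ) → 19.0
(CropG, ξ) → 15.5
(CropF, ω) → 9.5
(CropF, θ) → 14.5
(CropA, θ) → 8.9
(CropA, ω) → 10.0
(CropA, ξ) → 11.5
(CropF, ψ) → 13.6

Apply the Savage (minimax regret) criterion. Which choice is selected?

Column bests: θ=19.6, φ=9.6, ψ=16.2, ω=18.4, ξ=19.0.
CropD regrets: 0.0, 5.2, 0.0, 1.9, 18.5 → max 18.5
CropG regrets: 8.6, 4.3, 13.4, 13.6, 3.5 → max 13.6
CropF regrets: 5.1, 6.3, 2.6, 8.9, 0.0 → max 8.9
CropA regrets: 10.7, 0.0, 10.9, 8.4, 7.5 → max 10.9
CropE regrets: 6.5, 6.0, 6.3, 0.0, 13.2 → max 13.2
Smallest max regret = 8.9 → CropF.

CropF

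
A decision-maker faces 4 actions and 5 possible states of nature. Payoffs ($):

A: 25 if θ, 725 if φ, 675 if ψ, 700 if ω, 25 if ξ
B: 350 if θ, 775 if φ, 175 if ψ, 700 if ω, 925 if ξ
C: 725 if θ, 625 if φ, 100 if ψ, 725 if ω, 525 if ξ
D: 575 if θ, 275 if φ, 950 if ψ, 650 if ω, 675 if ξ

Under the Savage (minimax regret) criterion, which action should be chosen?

D

Column bests: θ=725, φ=775, ψ=950, ω=725, ξ=925.
A regrets: 700, 50, 275, 25, 900 → max 900
B regrets: 375, 0, 775, 25, 0 → max 775
C regrets: 0, 150, 850, 0, 400 → max 850
D regrets: 150, 500, 0, 75, 250 → max 500
Smallest max regret = 500 → D.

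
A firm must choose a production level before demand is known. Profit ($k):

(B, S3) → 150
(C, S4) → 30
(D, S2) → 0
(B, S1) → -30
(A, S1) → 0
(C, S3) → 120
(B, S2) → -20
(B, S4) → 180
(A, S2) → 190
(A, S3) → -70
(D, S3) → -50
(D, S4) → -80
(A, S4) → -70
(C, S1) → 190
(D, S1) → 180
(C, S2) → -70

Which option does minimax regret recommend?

Column bests: S1=190, S2=190, S3=150, S4=180.
A regrets: 190, 0, 220, 250 → max 250
B regrets: 220, 210, 0, 0 → max 220
C regrets: 0, 260, 30, 150 → max 260
D regrets: 10, 190, 200, 260 → max 260
Smallest max regret = 220 → B.

B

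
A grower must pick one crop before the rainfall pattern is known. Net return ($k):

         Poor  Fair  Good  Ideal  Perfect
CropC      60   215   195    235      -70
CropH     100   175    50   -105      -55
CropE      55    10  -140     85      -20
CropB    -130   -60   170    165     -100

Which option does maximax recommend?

Row maxima: CropC=235, CropH=175, CropE=85, CropB=170
Best best-case = 235 → CropC.

CropC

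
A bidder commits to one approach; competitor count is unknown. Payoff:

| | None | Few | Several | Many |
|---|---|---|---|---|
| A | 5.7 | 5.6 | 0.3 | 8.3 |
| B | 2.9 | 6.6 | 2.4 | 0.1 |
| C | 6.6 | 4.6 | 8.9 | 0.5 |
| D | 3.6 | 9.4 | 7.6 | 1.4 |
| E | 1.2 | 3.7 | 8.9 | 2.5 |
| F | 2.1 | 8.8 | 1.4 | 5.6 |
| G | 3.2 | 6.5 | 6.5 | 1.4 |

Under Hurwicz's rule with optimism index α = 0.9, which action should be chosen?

D

A: 0.9·8.3 + 0.1·0.3 = 7.5
B: 0.9·6.6 + 0.1·0.1 = 5.95
C: 0.9·8.9 + 0.1·0.5 = 8.06
D: 0.9·9.4 + 0.1·1.4 = 8.6
E: 0.9·8.9 + 0.1·1.2 = 8.13
F: 0.9·8.8 + 0.1·1.4 = 8.06
G: 0.9·6.5 + 0.1·1.4 = 5.99
Highest Hurwicz score = 8.6 → D.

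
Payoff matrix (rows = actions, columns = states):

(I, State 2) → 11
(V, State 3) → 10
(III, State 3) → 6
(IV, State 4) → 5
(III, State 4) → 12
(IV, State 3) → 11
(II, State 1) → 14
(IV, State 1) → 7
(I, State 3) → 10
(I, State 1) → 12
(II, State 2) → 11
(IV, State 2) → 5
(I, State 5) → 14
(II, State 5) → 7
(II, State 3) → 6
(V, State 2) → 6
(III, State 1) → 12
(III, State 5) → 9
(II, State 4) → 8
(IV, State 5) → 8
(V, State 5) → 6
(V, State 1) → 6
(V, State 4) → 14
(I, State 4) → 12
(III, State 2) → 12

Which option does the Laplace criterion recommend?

I

Row averages: I=11.8, II=9.2, III=10.2, IV=7.2, V=8.4
Highest average = 11.8 → I.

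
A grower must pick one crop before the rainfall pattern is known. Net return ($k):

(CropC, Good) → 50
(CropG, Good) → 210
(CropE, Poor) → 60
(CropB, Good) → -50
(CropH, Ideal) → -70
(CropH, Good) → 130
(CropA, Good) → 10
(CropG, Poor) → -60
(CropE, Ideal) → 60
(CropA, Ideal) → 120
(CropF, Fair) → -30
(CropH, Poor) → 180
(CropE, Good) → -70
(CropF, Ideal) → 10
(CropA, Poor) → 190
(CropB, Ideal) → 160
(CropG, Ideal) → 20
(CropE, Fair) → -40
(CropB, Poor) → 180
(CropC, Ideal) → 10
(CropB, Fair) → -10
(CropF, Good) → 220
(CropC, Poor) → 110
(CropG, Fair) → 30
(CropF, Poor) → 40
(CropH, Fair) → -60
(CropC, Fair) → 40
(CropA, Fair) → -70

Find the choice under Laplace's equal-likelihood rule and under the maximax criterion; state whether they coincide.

laplace → CropB; maximax → CropF (disagree)

Row averages: CropA=62.5, CropE=2.5, CropG=50, CropH=45, CropB=70, CropC=52.5, CropF=60
Highest average = 70 → CropB.
Row maxima: CropA=190, CropE=60, CropG=210, CropH=180, CropB=180, CropC=110, CropF=220
Best best-case = 220 → CropF.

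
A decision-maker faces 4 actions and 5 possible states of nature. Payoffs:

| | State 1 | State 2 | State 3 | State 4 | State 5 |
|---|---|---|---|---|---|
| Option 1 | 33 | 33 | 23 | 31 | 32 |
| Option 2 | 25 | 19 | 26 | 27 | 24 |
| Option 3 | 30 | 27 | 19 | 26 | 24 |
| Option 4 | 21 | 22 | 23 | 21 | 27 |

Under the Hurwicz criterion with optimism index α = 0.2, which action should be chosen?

Option 1

Option 1: 0.2·33 + 0.8·23 = 25
Option 2: 0.2·27 + 0.8·19 = 20.6
Option 3: 0.2·30 + 0.8·19 = 21.2
Option 4: 0.2·27 + 0.8·21 = 22.2
Highest Hurwicz score = 25 → Option 1.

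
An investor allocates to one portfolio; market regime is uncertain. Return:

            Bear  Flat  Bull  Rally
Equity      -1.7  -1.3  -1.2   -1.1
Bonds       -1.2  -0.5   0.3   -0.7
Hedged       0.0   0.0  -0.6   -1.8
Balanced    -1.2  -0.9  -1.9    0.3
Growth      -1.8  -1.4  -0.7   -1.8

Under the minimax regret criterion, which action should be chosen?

Column bests: Bear=0.0, Flat=0.0, Bull=0.3, Rally=0.3.
Equity regrets: 1.7, 1.3, 1.5, 1.4 → max 1.7
Bonds regrets: 1.2, 0.5, 0.0, 1.0 → max 1.2
Hedged regrets: 0.0, 0.0, 0.9, 2.1 → max 2.1
Balanced regrets: 1.2, 0.9, 2.2, 0.0 → max 2.2
Growth regrets: 1.8, 1.4, 1.0, 2.1 → max 2.1
Smallest max regret = 1.2 → Bonds.

Bonds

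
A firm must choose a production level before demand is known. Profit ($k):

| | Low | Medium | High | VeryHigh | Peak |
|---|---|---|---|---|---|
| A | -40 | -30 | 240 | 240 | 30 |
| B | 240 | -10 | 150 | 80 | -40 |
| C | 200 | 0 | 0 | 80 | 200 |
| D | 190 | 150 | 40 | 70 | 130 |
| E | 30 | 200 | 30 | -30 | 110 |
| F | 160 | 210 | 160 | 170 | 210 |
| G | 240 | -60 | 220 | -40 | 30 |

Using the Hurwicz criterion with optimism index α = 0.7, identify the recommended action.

F

A: 0.7·240 + 0.3·(-40) = 156
B: 0.7·240 + 0.3·(-40) = 156
C: 0.7·200 + 0.3·0 = 140
D: 0.7·190 + 0.3·40 = 145
E: 0.7·200 + 0.3·(-30) = 131
F: 0.7·210 + 0.3·160 = 195
G: 0.7·240 + 0.3·(-60) = 150
Highest Hurwicz score = 195 → F.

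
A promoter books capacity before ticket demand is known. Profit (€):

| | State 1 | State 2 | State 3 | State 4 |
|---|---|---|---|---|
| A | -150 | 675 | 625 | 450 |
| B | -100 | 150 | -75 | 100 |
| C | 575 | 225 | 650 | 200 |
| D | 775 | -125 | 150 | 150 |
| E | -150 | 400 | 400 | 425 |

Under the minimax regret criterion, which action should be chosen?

Column bests: State 1=775, State 2=675, State 3=650, State 4=450.
A regrets: 925, 0, 25, 0 → max 925
B regrets: 875, 525, 725, 350 → max 875
C regrets: 200, 450, 0, 250 → max 450
D regrets: 0, 800, 500, 300 → max 800
E regrets: 925, 275, 250, 25 → max 925
Smallest max regret = 450 → C.

C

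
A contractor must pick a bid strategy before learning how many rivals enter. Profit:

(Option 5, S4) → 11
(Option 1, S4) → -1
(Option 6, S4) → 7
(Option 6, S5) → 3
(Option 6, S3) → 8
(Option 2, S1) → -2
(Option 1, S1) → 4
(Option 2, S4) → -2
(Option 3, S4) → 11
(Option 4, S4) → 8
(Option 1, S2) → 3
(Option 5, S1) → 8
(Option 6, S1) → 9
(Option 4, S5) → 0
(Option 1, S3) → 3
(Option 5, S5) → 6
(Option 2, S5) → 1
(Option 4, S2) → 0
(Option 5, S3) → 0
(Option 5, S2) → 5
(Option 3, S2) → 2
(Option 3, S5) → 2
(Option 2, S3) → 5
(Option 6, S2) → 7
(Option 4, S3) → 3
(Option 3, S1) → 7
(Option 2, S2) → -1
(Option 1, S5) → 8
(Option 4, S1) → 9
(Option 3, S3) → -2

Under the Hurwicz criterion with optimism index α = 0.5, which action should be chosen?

Option 1: 0.5·8 + 0.5·(-1) = 3.5
Option 2: 0.5·5 + 0.5·(-2) = 1.5
Option 3: 0.5·11 + 0.5·(-2) = 4.5
Option 4: 0.5·9 + 0.5·0 = 4.5
Option 5: 0.5·11 + 0.5·0 = 5.5
Option 6: 0.5·9 + 0.5·3 = 6
Highest Hurwicz score = 6 → Option 6.

Option 6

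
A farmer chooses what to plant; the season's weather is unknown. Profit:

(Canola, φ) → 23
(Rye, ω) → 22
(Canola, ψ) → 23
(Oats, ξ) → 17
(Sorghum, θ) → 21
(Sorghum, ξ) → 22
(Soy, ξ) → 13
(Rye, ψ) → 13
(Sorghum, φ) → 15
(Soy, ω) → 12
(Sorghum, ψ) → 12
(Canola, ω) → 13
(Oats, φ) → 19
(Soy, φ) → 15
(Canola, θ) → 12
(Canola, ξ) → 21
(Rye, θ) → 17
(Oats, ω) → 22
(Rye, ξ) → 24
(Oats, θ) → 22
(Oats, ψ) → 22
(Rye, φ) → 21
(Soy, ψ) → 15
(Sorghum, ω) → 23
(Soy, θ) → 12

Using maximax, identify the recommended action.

Rye

Row maxima: Rye=24, Sorghum=23, Canola=23, Soy=15, Oats=22
Best best-case = 24 → Rye.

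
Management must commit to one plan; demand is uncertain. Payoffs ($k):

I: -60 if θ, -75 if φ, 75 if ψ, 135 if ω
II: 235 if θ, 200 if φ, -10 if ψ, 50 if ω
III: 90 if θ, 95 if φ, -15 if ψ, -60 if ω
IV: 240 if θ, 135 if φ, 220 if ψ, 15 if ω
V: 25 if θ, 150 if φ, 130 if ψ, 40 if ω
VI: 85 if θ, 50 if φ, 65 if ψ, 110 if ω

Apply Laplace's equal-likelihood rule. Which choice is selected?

Row averages: I=18.75, II=118.75, III=27.5, IV=152.5, V=86.25, VI=77.5
Highest average = 152.5 → IV.

IV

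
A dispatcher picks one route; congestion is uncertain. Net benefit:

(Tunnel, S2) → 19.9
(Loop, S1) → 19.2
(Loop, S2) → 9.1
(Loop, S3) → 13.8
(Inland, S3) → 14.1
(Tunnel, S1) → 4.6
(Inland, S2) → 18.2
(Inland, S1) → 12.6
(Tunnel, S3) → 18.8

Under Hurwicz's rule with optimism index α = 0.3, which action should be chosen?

Loop: 0.3·19.2 + 0.7·9.1 = 12.13
Tunnel: 0.3·19.9 + 0.7·4.6 = 9.19
Inland: 0.3·18.2 + 0.7·12.6 = 14.28
Highest Hurwicz score = 14.28 → Inland.

Inland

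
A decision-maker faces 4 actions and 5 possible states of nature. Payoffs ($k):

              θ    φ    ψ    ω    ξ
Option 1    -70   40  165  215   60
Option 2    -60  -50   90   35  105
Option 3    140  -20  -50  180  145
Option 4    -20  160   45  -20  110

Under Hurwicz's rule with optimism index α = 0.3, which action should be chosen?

Option 4

Option 1: 0.3·215 + 0.7·(-70) = 15.5
Option 2: 0.3·105 + 0.7·(-60) = -10.5
Option 3: 0.3·180 + 0.7·(-50) = 19
Option 4: 0.3·160 + 0.7·(-20) = 34
Highest Hurwicz score = 34 → Option 4.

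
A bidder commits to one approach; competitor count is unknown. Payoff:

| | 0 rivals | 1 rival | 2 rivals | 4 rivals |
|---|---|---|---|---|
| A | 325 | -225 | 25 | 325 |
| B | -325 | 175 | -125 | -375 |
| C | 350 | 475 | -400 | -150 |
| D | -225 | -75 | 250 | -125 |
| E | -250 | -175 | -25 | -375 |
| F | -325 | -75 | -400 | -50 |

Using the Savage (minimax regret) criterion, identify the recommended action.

D

Column bests: 0 rivals=350, 1 rival=475, 2 rivals=250, 4 rivals=325.
A regrets: 25, 700, 225, 0 → max 700
B regrets: 675, 300, 375, 700 → max 700
C regrets: 0, 0, 650, 475 → max 650
D regrets: 575, 550, 0, 450 → max 575
E regrets: 600, 650, 275, 700 → max 700
F regrets: 675, 550, 650, 375 → max 675
Smallest max regret = 575 → D.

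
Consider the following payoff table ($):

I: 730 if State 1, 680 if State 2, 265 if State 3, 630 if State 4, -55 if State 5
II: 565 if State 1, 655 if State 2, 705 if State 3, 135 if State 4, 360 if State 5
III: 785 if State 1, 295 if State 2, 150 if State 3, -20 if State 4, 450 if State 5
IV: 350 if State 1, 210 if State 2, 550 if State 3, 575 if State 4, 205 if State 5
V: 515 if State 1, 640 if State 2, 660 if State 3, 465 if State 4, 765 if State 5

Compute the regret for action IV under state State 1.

435

Best payoff under State 1 is 785.
Regret = 785 − 350 = 435.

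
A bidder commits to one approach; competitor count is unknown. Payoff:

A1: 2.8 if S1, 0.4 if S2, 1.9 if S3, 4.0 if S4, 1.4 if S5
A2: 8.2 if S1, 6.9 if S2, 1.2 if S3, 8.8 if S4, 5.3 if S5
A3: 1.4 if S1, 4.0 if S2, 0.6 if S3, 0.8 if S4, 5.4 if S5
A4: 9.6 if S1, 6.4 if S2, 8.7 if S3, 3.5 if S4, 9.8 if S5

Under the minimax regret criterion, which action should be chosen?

A4

Column bests: S1=9.6, S2=6.9, S3=8.7, S4=8.8, S5=9.8.
A1 regrets: 6.8, 6.5, 6.8, 4.8, 8.4 → max 8.4
A2 regrets: 1.4, 0.0, 7.5, 0.0, 4.5 → max 7.5
A3 regrets: 8.2, 2.9, 8.1, 8.0, 4.4 → max 8.2
A4 regrets: 0.0, 0.5, 0.0, 5.3, 0.0 → max 5.3
Smallest max regret = 5.3 → A4.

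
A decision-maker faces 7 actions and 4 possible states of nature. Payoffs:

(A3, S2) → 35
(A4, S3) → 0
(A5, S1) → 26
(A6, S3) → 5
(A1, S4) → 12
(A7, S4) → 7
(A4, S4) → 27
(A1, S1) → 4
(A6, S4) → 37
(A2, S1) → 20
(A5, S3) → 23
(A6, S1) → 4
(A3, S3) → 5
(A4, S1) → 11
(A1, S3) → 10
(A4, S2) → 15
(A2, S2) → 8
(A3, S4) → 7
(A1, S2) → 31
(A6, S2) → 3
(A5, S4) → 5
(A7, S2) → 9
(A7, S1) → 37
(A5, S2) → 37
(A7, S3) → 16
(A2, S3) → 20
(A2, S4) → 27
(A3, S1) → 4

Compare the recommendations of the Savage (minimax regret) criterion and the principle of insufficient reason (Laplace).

minimax regret → A4; laplace → A5 (disagree)

Column bests: S1=37, S2=37, S3=23, S4=37.
A1 regrets: 33, 6, 13, 25 → max 33
A2 regrets: 17, 29, 3, 10 → max 29
A3 regrets: 33, 2, 18, 30 → max 33
A4 regrets: 26, 22, 23, 10 → max 26
A5 regrets: 11, 0, 0, 32 → max 32
A6 regrets: 33, 34, 18, 0 → max 34
A7 regrets: 0, 28, 7, 30 → max 30
Smallest max regret = 26 → A4.
Row averages: A1=14.25, A2=18.75, A3=12.75, A4=13.25, A5=22.75, A6=12.25, A7=17.25
Highest average = 22.75 → A5.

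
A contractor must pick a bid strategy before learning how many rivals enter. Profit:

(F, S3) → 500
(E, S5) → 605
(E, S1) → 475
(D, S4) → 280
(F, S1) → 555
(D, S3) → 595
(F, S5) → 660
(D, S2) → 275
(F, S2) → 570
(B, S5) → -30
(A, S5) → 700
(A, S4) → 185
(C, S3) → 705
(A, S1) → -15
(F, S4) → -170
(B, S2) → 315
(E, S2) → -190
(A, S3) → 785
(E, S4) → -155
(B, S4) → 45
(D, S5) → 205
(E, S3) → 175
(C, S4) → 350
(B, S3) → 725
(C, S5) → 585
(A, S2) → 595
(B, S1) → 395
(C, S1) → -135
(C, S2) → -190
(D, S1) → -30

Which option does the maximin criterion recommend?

A

Row minima: A=-15, B=-30, C=-190, D=-30, E=-190, F=-170
Best worst-case = -15 → A.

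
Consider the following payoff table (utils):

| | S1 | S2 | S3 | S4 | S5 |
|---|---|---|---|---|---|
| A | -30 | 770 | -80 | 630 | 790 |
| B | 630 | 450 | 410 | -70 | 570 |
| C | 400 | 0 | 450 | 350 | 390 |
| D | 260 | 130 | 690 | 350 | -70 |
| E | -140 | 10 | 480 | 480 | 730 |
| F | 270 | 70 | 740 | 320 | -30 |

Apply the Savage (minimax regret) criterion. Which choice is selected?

B

Column bests: S1=630, S2=770, S3=740, S4=630, S5=790.
A regrets: 660, 0, 820, 0, 0 → max 820
B regrets: 0, 320, 330, 700, 220 → max 700
C regrets: 230, 770, 290, 280, 400 → max 770
D regrets: 370, 640, 50, 280, 860 → max 860
E regrets: 770, 760, 260, 150, 60 → max 770
F regrets: 360, 700, 0, 310, 820 → max 820
Smallest max regret = 700 → B.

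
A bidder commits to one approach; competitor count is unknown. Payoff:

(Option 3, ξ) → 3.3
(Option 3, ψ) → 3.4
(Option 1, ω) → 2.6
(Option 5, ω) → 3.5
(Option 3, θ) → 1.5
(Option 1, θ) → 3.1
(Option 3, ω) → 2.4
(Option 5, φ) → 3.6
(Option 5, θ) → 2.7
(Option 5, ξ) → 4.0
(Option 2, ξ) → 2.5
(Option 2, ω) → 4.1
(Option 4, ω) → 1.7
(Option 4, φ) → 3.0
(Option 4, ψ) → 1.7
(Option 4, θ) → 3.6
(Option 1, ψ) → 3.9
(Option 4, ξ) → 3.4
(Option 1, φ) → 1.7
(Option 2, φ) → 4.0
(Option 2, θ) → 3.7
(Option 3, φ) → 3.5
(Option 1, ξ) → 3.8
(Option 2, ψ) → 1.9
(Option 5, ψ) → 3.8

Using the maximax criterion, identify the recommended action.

Option 2

Row maxima: Option 1=3.9, Option 2=4.1, Option 3=3.5, Option 4=3.6, Option 5=4.0
Best best-case = 4.1 → Option 2.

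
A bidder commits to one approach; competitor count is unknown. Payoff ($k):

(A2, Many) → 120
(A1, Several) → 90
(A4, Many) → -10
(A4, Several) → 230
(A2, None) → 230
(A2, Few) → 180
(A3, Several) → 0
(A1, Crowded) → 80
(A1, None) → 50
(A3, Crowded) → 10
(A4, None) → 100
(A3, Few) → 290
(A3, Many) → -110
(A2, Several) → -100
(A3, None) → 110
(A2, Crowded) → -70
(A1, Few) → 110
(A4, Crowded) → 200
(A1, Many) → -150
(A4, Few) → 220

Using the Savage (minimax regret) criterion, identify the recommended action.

A4

Column bests: None=230, Few=290, Several=230, Many=120, Crowded=200.
A1 regrets: 180, 180, 140, 270, 120 → max 270
A2 regrets: 0, 110, 330, 0, 270 → max 330
A3 regrets: 120, 0, 230, 230, 190 → max 230
A4 regrets: 130, 70, 0, 130, 0 → max 130
Smallest max regret = 130 → A4.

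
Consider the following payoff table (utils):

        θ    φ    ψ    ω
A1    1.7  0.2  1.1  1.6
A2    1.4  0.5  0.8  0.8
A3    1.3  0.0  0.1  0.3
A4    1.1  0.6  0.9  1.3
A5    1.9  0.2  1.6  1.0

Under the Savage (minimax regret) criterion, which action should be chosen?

A1

Column bests: θ=1.9, φ=0.6, ψ=1.6, ω=1.6.
A1 regrets: 0.2, 0.4, 0.5, 0.0 → max 0.5
A2 regrets: 0.5, 0.1, 0.8, 0.8 → max 0.8
A3 regrets: 0.6, 0.6, 1.5, 1.3 → max 1.5
A4 regrets: 0.8, 0.0, 0.7, 0.3 → max 0.8
A5 regrets: 0.0, 0.4, 0.0, 0.6 → max 0.6
Smallest max regret = 0.5 → A1.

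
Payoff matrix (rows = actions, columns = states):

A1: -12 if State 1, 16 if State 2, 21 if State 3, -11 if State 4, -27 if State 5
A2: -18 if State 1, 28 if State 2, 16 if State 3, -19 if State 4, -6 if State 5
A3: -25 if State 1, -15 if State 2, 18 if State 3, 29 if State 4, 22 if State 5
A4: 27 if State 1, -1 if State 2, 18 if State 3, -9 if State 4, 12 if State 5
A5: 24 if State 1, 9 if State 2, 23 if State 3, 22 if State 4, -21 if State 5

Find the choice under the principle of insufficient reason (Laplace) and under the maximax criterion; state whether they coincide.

laplace → A5; maximax → A3 (disagree)

Row averages: A1=-2.6, A2=0.2, A3=5.8, A4=9.4, A5=11.4
Highest average = 11.4 → A5.
Row maxima: A1=21, A2=28, A3=29, A4=27, A5=24
Best best-case = 29 → A3.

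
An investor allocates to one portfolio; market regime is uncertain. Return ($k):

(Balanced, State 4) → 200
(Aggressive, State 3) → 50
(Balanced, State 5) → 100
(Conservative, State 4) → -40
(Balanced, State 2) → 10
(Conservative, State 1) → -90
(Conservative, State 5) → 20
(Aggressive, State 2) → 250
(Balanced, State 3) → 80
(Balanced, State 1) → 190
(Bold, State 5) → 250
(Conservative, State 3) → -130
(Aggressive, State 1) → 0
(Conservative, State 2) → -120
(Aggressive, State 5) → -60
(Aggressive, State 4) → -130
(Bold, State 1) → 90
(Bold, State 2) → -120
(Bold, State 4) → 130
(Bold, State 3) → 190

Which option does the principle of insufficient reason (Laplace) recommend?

Row averages: Conservative=-72, Balanced=116, Aggressive=22, Bold=108
Highest average = 116 → Balanced.

Balanced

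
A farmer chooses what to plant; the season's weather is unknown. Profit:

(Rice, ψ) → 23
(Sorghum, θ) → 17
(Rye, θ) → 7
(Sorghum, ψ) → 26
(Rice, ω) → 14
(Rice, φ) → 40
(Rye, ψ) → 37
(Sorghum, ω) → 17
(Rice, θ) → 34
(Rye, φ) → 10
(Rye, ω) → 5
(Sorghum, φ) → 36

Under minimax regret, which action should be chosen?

Rice

Column bests: θ=34, φ=40, ψ=37, ω=17.
Rye regrets: 27, 30, 0, 12 → max 30
Rice regrets: 0, 0, 14, 3 → max 14
Sorghum regrets: 17, 4, 11, 0 → max 17
Smallest max regret = 14 → Rice.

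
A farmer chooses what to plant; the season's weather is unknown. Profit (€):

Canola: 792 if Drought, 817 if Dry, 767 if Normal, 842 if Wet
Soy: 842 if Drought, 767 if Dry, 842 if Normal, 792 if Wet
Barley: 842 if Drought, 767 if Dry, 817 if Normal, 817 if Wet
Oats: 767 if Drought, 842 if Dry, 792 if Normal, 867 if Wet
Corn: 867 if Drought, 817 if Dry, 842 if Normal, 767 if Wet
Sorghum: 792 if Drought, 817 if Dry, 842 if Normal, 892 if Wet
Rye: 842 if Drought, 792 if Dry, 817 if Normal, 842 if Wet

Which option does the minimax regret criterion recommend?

Column bests: Drought=867, Dry=842, Normal=842, Wet=892.
Canola regrets: 75, 25, 75, 50 → max 75
Soy regrets: 25, 75, 0, 100 → max 100
Barley regrets: 25, 75, 25, 75 → max 75
Oats regrets: 100, 0, 50, 25 → max 100
Corn regrets: 0, 25, 0, 125 → max 125
Sorghum regrets: 75, 25, 0, 0 → max 75
Rye regrets: 25, 50, 25, 50 → max 50
Smallest max regret = 50 → Rye.

Rye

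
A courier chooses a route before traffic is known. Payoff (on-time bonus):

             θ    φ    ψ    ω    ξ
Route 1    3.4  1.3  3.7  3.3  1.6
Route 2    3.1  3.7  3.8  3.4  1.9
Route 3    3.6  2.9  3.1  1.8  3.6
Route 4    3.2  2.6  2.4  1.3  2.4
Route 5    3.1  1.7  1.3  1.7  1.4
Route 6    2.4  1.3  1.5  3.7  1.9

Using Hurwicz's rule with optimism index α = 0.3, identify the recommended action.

Route 2

Route 1: 0.3·3.7 + 0.7·1.3 = 2.02
Route 2: 0.3·3.8 + 0.7·1.9 = 2.47
Route 3: 0.3·3.6 + 0.7·1.8 = 2.34
Route 4: 0.3·3.2 + 0.7·1.3 = 1.87
Route 5: 0.3·3.1 + 0.7·1.3 = 1.84
Route 6: 0.3·3.7 + 0.7·1.3 = 2.02
Highest Hurwicz score = 2.47 → Route 2.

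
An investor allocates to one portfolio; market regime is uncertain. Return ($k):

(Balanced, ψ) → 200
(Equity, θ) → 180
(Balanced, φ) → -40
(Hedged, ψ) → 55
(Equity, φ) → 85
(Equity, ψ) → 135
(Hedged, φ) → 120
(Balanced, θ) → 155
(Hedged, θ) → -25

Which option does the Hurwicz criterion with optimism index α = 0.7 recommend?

Equity

Equity: 0.7·180 + 0.3·85 = 151.5
Hedged: 0.7·120 + 0.3·(-25) = 76.5
Balanced: 0.7·200 + 0.3·(-40) = 128
Highest Hurwicz score = 151.5 → Equity.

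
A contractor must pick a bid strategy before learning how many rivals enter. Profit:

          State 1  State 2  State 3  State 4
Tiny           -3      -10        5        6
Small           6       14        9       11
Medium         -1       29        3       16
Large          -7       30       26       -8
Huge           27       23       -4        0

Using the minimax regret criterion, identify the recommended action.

Column bests: State 1=27, State 2=30, State 3=26, State 4=16.
Tiny regrets: 30, 40, 21, 10 → max 40
Small regrets: 21, 16, 17, 5 → max 21
Medium regrets: 28, 1, 23, 0 → max 28
Large regrets: 34, 0, 0, 24 → max 34
Huge regrets: 0, 7, 30, 16 → max 30
Smallest max regret = 21 → Small.

Small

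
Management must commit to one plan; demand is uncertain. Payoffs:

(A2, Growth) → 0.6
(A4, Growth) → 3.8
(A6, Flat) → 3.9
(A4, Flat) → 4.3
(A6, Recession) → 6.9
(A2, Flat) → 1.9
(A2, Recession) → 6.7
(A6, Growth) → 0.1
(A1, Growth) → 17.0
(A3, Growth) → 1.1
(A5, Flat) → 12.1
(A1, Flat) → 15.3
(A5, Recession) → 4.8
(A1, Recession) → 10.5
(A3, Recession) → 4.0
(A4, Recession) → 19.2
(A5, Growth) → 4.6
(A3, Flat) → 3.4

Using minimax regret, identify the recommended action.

Column bests: Recession=19.2, Flat=15.3, Growth=17.0.
A1 regrets: 8.7, 0.0, 0.0 → max 8.7
A2 regrets: 12.5, 13.4, 16.4 → max 16.4
A3 regrets: 15.2, 11.9, 15.9 → max 15.9
A4 regrets: 0.0, 11.0, 13.2 → max 13.2
A5 regrets: 14.4, 3.2, 12.4 → max 14.4
A6 regrets: 12.3, 11.4, 16.9 → max 16.9
Smallest max regret = 8.7 → A1.

A1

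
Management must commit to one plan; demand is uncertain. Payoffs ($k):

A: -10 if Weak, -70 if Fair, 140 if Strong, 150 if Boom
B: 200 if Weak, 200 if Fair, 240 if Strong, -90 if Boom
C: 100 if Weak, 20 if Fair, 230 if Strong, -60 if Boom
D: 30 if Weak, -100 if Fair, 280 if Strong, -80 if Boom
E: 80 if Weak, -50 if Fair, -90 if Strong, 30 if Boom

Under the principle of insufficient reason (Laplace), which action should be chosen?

B

Row averages: A=52.5, B=137.5, C=72.5, D=32.5, E=-7.5
Highest average = 137.5 → B.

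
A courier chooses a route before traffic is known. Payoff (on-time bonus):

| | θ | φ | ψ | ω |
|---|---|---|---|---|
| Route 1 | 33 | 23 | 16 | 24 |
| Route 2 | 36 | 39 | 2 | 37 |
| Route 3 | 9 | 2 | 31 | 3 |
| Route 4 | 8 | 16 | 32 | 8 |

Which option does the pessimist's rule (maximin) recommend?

Row minima: Route 1=16, Route 2=2, Route 3=2, Route 4=8
Best worst-case = 16 → Route 1.

Route 1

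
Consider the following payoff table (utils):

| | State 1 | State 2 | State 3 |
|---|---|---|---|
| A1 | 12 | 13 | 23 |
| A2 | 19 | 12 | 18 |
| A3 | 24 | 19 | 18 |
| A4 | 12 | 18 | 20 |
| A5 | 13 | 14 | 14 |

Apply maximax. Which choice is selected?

Row maxima: A1=23, A2=19, A3=24, A4=20, A5=14
Best best-case = 24 → A3.

A3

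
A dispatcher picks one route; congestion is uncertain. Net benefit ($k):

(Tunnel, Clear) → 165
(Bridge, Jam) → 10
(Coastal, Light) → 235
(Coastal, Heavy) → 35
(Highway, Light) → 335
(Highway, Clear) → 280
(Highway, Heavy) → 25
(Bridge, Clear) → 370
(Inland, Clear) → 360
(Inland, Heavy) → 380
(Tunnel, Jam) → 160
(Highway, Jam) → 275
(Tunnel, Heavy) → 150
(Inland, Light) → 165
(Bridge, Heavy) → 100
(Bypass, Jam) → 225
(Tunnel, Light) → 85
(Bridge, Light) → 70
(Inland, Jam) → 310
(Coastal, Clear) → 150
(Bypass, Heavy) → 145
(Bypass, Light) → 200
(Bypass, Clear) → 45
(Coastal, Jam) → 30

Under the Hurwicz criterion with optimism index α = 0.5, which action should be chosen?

Inland

Inland: 0.5·380 + 0.5·165 = 272.5
Highway: 0.5·335 + 0.5·25 = 180
Tunnel: 0.5·165 + 0.5·85 = 125
Bridge: 0.5·370 + 0.5·10 = 190
Bypass: 0.5·225 + 0.5·45 = 135
Coastal: 0.5·235 + 0.5·30 = 132.5
Highest Hurwicz score = 272.5 → Inland.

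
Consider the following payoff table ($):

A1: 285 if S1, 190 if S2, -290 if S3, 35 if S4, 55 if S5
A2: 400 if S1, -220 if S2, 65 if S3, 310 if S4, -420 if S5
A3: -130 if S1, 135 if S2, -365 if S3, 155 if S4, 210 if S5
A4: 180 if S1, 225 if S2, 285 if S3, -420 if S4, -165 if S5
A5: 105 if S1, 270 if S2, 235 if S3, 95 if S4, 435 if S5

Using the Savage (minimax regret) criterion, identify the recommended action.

Column bests: S1=400, S2=270, S3=285, S4=310, S5=435.
A1 regrets: 115, 80, 575, 275, 380 → max 575
A2 regrets: 0, 490, 220, 0, 855 → max 855
A3 regrets: 530, 135, 650, 155, 225 → max 650
A4 regrets: 220, 45, 0, 730, 600 → max 730
A5 regrets: 295, 0, 50, 215, 0 → max 295
Smallest max regret = 295 → A5.

A5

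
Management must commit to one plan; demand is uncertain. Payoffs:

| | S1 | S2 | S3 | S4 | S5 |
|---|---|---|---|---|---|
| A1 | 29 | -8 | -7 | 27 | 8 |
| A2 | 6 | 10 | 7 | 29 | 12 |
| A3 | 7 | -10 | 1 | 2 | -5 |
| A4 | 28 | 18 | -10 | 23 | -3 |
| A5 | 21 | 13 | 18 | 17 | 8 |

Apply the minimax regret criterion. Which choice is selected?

A5

Column bests: S1=29, S2=18, S3=18, S4=29, S5=12.
A1 regrets: 0, 26, 25, 2, 4 → max 26
A2 regrets: 23, 8, 11, 0, 0 → max 23
A3 regrets: 22, 28, 17, 27, 17 → max 28
A4 regrets: 1, 0, 28, 6, 15 → max 28
A5 regrets: 8, 5, 0, 12, 4 → max 12
Smallest max regret = 12 → A5.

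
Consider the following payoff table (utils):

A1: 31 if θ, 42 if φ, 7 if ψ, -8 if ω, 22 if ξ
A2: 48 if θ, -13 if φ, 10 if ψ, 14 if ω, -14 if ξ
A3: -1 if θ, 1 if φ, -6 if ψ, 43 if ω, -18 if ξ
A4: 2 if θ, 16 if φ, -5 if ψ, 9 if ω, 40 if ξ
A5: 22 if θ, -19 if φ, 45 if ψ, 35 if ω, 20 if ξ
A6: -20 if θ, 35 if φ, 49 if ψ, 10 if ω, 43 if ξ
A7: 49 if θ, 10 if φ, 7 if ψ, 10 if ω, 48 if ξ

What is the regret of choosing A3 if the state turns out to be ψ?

Best payoff under ψ is 49.
Regret = 49 − (-6) = 55.

55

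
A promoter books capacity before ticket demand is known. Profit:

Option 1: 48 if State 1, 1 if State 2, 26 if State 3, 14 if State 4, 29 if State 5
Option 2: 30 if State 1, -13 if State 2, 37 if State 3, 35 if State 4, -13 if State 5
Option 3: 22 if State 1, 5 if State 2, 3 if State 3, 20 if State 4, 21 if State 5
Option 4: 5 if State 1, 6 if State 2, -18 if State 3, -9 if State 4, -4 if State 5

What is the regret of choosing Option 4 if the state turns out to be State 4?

Best payoff under State 4 is 35.
Regret = 35 − (-9) = 44.

44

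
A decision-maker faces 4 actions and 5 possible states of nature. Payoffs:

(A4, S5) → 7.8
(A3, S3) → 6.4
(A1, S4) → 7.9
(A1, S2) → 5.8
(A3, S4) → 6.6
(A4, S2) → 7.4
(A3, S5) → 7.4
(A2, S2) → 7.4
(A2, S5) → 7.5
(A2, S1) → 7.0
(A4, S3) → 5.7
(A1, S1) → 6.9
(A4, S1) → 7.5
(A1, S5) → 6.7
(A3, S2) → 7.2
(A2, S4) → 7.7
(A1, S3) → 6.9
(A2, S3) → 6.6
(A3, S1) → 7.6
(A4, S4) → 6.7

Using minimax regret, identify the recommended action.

A2

Column bests: S1=7.6, S2=7.4, S3=6.9, S4=7.9, S5=7.8.
A1 regrets: 0.7, 1.6, 0.0, 0.0, 1.1 → max 1.6
A2 regrets: 0.6, 0.0, 0.3, 0.2, 0.3 → max 0.6
A3 regrets: 0.0, 0.2, 0.5, 1.3, 0.4 → max 1.3
A4 regrets: 0.1, 0.0, 1.2, 1.2, 0.0 → max 1.2
Smallest max regret = 0.6 → A2.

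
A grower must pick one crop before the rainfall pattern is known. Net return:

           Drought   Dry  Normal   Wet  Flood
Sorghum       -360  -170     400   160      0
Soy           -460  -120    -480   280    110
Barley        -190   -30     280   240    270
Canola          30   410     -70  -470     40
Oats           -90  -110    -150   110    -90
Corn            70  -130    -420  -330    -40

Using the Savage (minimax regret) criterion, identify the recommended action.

Column bests: Drought=70, Dry=410, Normal=400, Wet=280, Flood=270.
Sorghum regrets: 430, 580, 0, 120, 270 → max 580
Soy regrets: 530, 530, 880, 0, 160 → max 880
Barley regrets: 260, 440, 120, 40, 0 → max 440
Canola regrets: 40, 0, 470, 750, 230 → max 750
Oats regrets: 160, 520, 550, 170, 360 → max 550
Corn regrets: 0, 540, 820, 610, 310 → max 820
Smallest max regret = 440 → Barley.

Barley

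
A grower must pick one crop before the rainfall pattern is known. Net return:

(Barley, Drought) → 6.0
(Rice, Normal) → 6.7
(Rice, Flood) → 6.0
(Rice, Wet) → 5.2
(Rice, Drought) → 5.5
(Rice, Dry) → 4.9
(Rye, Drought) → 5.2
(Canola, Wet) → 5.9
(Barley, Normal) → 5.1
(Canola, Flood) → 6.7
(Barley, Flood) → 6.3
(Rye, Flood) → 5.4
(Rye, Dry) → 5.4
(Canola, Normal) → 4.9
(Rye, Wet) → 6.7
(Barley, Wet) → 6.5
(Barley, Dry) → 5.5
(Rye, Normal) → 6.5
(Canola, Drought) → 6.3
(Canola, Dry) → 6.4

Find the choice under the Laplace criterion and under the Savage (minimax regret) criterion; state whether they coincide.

Row averages: Rice=5.66, Rye=5.84, Barley=5.88, Canola=6.04
Highest average = 6.04 → Canola.
Column bests: Drought=6.3, Dry=6.4, Normal=6.7, Wet=6.7, Flood=6.7.
Rice regrets: 0.8, 1.5, 0.0, 1.5, 0.7 → max 1.5
Rye regrets: 1.1, 1.0, 0.2, 0.0, 1.3 → max 1.3
Barley regrets: 0.3, 0.9, 1.6, 0.2, 0.4 → max 1.6
Canola regrets: 0.0, 0.0, 1.8, 0.8, 0.0 → max 1.8
Smallest max regret = 1.3 → Rye.

laplace → Canola; minimax regret → Rye (disagree)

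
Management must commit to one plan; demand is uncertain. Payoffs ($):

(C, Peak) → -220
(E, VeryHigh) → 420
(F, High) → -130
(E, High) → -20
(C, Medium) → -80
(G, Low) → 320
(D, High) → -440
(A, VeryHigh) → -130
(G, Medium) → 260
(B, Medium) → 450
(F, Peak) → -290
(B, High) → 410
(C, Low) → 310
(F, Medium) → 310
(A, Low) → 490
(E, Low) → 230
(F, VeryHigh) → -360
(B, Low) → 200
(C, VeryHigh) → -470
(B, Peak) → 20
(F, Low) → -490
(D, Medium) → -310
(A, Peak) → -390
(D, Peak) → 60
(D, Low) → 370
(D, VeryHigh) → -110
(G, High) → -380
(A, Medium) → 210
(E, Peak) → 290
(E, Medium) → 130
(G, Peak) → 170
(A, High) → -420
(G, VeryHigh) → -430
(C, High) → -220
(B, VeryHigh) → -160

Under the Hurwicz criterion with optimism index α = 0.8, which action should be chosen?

E

A: 0.8·490 + 0.2·(-420) = 308
B: 0.8·450 + 0.2·(-160) = 328
C: 0.8·310 + 0.2·(-470) = 154
D: 0.8·370 + 0.2·(-440) = 208
E: 0.8·420 + 0.2·(-20) = 332
F: 0.8·310 + 0.2·(-490) = 150
G: 0.8·320 + 0.2·(-430) = 170
Highest Hurwicz score = 332 → E.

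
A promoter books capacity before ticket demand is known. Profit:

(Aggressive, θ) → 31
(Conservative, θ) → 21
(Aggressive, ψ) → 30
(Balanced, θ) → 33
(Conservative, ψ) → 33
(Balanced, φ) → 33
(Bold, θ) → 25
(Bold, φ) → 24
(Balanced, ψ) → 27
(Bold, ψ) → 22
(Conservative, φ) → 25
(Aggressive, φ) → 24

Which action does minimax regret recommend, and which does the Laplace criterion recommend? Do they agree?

Column bests: θ=33, φ=33, ψ=33.
Conservative regrets: 12, 8, 0 → max 12
Balanced regrets: 0, 0, 6 → max 6
Aggressive regrets: 2, 9, 3 → max 9
Bold regrets: 8, 9, 11 → max 11
Smallest max regret = 6 → Balanced.
Row averages: Conservative=79/3, Balanced=31, Aggressive=85/3, Bold=71/3
Highest average = 31 → Balanced.

minimax regret → Balanced; laplace → Balanced (agree)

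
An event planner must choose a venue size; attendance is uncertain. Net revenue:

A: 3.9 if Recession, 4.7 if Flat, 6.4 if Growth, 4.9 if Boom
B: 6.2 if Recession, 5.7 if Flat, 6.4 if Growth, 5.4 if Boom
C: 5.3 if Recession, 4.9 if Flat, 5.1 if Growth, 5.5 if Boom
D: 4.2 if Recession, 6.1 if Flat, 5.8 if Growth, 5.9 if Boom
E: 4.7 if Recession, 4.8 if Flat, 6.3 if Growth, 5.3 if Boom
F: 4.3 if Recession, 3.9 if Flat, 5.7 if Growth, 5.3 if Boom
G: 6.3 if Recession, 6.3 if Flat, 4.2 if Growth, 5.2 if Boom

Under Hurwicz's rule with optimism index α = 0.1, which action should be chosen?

B

A: 0.1·6.4 + 0.9·3.9 = 4.15
B: 0.1·6.4 + 0.9·5.4 = 5.5
C: 0.1·5.5 + 0.9·4.9 = 4.96
D: 0.1·6.1 + 0.9·4.2 = 4.39
E: 0.1·6.3 + 0.9·4.7 = 4.86
F: 0.1·5.7 + 0.9·3.9 = 4.08
G: 0.1·6.3 + 0.9·4.2 = 4.41
Highest Hurwicz score = 5.5 → B.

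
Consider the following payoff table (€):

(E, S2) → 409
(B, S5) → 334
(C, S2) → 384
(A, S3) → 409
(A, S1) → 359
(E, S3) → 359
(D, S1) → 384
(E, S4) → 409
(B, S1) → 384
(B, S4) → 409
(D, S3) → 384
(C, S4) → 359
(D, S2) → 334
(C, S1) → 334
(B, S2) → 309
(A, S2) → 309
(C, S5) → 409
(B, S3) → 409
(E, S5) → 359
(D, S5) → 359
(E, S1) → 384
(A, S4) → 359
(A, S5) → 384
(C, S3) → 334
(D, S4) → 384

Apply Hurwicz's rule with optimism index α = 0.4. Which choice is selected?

E

A: 0.4·409 + 0.6·309 = 349
B: 0.4·409 + 0.6·309 = 349
C: 0.4·409 + 0.6·334 = 364
D: 0.4·384 + 0.6·334 = 354
E: 0.4·409 + 0.6·359 = 379
Highest Hurwicz score = 379 → E.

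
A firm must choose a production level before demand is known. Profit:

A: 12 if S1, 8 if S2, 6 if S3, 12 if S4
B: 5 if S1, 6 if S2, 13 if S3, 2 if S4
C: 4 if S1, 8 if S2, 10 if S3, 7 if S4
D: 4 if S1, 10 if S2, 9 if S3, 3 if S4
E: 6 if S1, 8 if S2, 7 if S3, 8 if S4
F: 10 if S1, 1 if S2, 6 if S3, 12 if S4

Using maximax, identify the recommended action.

B

Row maxima: A=12, B=13, C=10, D=10, E=8, F=12
Best best-case = 13 → B.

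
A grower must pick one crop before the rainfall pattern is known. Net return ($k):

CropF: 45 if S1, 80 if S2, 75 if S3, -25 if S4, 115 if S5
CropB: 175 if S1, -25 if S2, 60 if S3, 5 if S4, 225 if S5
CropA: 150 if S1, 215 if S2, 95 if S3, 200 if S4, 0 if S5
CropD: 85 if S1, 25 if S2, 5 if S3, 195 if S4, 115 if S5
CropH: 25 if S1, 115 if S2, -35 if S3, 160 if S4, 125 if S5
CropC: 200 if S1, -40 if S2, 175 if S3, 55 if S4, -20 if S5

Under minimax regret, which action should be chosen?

CropD

Column bests: S1=200, S2=215, S3=175, S4=200, S5=225.
CropF regrets: 155, 135, 100, 225, 110 → max 225
CropB regrets: 25, 240, 115, 195, 0 → max 240
CropA regrets: 50, 0, 80, 0, 225 → max 225
CropD regrets: 115, 190, 170, 5, 110 → max 190
CropH regrets: 175, 100, 210, 40, 100 → max 210
CropC regrets: 0, 255, 0, 145, 245 → max 255
Smallest max regret = 190 → CropD.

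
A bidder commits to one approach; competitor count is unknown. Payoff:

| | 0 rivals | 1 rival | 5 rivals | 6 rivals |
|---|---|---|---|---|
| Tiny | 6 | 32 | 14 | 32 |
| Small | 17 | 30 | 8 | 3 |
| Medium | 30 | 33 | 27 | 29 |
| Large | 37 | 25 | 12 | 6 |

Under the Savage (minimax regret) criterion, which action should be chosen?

Column bests: 0 rivals=37, 1 rival=33, 5 rivals=27, 6 rivals=32.
Tiny regrets: 31, 1, 13, 0 → max 31
Small regrets: 20, 3, 19, 29 → max 29
Medium regrets: 7, 0, 0, 3 → max 7
Large regrets: 0, 8, 15, 26 → max 26
Smallest max regret = 7 → Medium.

Medium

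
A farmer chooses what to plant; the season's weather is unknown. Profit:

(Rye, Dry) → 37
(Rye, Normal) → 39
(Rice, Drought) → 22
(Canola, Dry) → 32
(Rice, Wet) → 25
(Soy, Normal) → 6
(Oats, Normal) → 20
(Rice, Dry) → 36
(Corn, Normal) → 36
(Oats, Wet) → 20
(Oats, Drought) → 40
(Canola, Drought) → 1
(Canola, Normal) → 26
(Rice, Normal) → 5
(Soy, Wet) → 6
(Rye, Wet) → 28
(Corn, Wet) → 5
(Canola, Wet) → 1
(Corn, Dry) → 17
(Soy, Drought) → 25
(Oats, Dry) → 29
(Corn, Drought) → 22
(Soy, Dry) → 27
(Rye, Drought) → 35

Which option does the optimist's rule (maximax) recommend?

Oats

Row maxima: Rye=39, Soy=27, Corn=36, Rice=36, Canola=32, Oats=40
Best best-case = 40 → Oats.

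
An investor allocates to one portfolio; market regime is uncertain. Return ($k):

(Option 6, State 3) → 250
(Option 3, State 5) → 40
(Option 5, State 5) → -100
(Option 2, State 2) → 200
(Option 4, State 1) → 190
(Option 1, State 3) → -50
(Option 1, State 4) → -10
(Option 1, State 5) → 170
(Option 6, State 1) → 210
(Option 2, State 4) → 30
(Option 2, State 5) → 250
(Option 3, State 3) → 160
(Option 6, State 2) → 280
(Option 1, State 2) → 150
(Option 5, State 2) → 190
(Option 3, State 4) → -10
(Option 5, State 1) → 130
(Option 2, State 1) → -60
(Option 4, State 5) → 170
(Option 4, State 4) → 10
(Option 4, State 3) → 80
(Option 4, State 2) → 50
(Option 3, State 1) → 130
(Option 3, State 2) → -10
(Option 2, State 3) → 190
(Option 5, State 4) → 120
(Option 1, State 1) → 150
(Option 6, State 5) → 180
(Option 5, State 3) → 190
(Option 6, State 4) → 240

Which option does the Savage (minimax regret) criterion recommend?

Option 6

Column bests: State 1=210, State 2=280, State 3=250, State 4=240, State 5=250.
Option 1 regrets: 60, 130, 300, 250, 80 → max 300
Option 2 regrets: 270, 80, 60, 210, 0 → max 270
Option 3 regrets: 80, 290, 90, 250, 210 → max 290
Option 4 regrets: 20, 230, 170, 230, 80 → max 230
Option 5 regrets: 80, 90, 60, 120, 350 → max 350
Option 6 regrets: 0, 0, 0, 0, 70 → max 70
Smallest max regret = 70 → Option 6.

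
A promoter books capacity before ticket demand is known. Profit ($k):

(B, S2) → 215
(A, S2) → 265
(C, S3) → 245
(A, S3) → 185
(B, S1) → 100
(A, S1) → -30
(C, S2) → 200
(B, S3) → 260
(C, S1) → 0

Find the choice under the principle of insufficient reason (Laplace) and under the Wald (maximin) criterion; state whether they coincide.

laplace → B; maximin → B (agree)

Row averages: A=140, B=575/3, C=445/3
Highest average = 575/3 → B.
Row minima: A=-30, B=100, C=0
Best worst-case = 100 → B.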